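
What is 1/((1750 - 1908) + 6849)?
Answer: 1/6691 ≈ 0.00014945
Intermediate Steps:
1/((1750 - 1908) + 6849) = 1/(-158 + 6849) = 1/6691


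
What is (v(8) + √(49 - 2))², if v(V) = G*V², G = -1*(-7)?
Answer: (448 + √47)² ≈ 2.0689e+5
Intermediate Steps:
G = 7
v(V) = 7*V²
(v(8) + √(49 - 2))² = (7*8² + √(49 - 2))² = (7*64 + √47)² = (448 + √47)²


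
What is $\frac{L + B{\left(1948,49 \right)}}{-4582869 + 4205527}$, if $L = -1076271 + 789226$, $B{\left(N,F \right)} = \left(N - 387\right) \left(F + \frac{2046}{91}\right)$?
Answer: $\frac{1140485}{2452723} \approx 0.46499$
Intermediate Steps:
$B{\left(N,F \right)} = \left(-387 + N\right) \left(\frac{2046}{91} + F\right)$ ($B{\left(N,F \right)} = \left(-387 + N\right) \left(F + 2046 \cdot \frac{1}{91}\right) = \left(-387 + N\right) \left(F + \frac{2046}{91}\right) = \left(-387 + N\right) \left(\frac{2046}{91} + F\right)$)
$L = -287045$
$\frac{L + B{\left(1948,49 \right)}}{-4582869 + 4205527} = \frac{-287045 + \left(- \frac{791802}{91} - 18963 + \frac{2046}{91} \cdot 1948 + 49 \cdot 1948\right)}{-4582869 + 4205527} = \frac{-287045 + \left(- \frac{791802}{91} - 18963 + \frac{3985608}{91} + 95452\right)}{-377342} = \left(-287045 + \frac{1450615}{13}\right) \left(- \frac{1}{377342}\right) = \left(- \frac{2280970}{13}\right) \left(- \frac{1}{377342}\right) = \frac{1140485}{2452723}$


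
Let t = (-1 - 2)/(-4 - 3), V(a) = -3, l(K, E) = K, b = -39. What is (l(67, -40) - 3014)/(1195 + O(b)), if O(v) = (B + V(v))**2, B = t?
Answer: -144403/58879 ≈ -2.4525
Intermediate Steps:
t = 3/7 (t = -3/(-7) = -3*(-1/7) = 3/7 ≈ 0.42857)
B = 3/7 ≈ 0.42857
O(v) = 324/49 (O(v) = (3/7 - 3)**2 = (-18/7)**2 = 324/49)
(l(67, -40) - 3014)/(1195 + O(b)) = (67 - 3014)/(1195 + 324/49) = -2947/58879/49 = -2947*49/58879 = -144403/58879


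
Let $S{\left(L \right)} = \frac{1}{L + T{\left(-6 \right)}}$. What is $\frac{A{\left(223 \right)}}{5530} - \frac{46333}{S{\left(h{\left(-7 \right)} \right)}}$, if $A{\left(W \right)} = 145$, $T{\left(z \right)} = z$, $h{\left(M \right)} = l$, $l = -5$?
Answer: $\frac{563687307}{1106} \approx 5.0966 \cdot 10^{5}$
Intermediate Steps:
$h{\left(M \right)} = -5$
$S{\left(L \right)} = \frac{1}{-6 + L}$ ($S{\left(L \right)} = \frac{1}{L - 6} = \frac{1}{-6 + L}$)
$\frac{A{\left(223 \right)}}{5530} - \frac{46333}{S{\left(h{\left(-7 \right)} \right)}} = \frac{145}{5530} - \frac{46333}{\frac{1}{-6 - 5}} = 145 \cdot \frac{1}{5530} - \frac{46333}{\frac{1}{-11}} = \frac{29}{1106} - \frac{46333}{- \frac{1}{11}} = \frac{29}{1106} - -509663 = \frac{29}{1106} + 509663 = \frac{563687307}{1106}$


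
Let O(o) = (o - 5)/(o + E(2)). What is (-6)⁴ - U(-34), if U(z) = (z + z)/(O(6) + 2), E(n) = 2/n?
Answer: 19916/15 ≈ 1327.7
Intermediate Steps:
O(o) = (-5 + o)/(1 + o) (O(o) = (o - 5)/(o + 2/2) = (-5 + o)/(o + 2*(½)) = (-5 + o)/(o + 1) = (-5 + o)/(1 + o))
U(z) = 14*z/15 (U(z) = (z + z)/((-5 + 6)/(1 + 6) + 2) = (2*z)/(1/7 + 2) = (2*z)/((⅐)*1 + 2) = (2*z)/(⅐ + 2) = (2*z)/(15/7) = (2*z)*(7/15) = 14*z/15)
(-6)⁴ - U(-34) = (-6)⁴ - 14*(-34)/15 = 1296 - 1*(-476/15) = 1296 + 476/15 = 19916/15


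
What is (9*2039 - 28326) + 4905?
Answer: -5070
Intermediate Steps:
(9*2039 - 28326) + 4905 = (18351 - 28326) + 4905 = -9975 + 4905 = -5070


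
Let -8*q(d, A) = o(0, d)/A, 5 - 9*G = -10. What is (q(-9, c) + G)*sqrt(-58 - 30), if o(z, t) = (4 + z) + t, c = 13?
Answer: 535*I*sqrt(22)/156 ≈ 16.086*I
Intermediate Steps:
o(z, t) = 4 + t + z
G = 5/3 (G = 5/9 - 1/9*(-10) = 5/9 + 10/9 = 5/3 ≈ 1.6667)
q(d, A) = -(4 + d)/(8*A) (q(d, A) = -(4 + d + 0)/(8*A) = -(4 + d)/(8*A))
(q(-9, c) + G)*sqrt(-58 - 30) = ((1/8)*(-4 - 1*(-9))/13 + 5/3)*sqrt(-58 - 30) = ((1/8)*(1/13)*(-4 + 9) + 5/3)*sqrt(-88) = ((1/8)*(1/13)*5 + 5/3)*(2*I*sqrt(22)) = (5/104 + 5/3)*(2*I*sqrt(22)) = 535*(2*I*sqrt(22))/312 = 535*I*sqrt(22)/156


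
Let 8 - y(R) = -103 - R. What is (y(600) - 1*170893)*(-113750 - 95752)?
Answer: 35653469364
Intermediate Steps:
y(R) = 111 + R (y(R) = 8 - (-103 - R) = 8 + (103 + R) = 111 + R)
(y(600) - 1*170893)*(-113750 - 95752) = ((111 + 600) - 1*170893)*(-113750 - 95752) = (711 - 170893)*(-209502) = -170182*(-209502) = 35653469364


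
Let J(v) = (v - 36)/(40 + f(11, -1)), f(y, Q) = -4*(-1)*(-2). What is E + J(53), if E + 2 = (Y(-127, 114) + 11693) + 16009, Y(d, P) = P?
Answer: 890065/32 ≈ 27815.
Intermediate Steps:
f(y, Q) = -8 (f(y, Q) = 4*(-2) = -8)
J(v) = -9/8 + v/32 (J(v) = (v - 36)/(40 - 8) = (-36 + v)/32 = (-36 + v)*(1/32) = -9/8 + v/32)
E = 27814 (E = -2 + ((114 + 11693) + 16009) = -2 + (11807 + 16009) = -2 + 27816 = 27814)
E + J(53) = 27814 + (-9/8 + (1/32)*53) = 27814 + (-9/8 + 53/32) = 27814 + 17/32 = 890065/32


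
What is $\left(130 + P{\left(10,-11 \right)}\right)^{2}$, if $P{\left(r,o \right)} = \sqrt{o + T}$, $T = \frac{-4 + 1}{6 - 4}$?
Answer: $\frac{33775}{2} + 650 i \sqrt{2} \approx 16888.0 + 919.24 i$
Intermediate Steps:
$T = - \frac{3}{2} \approx -1.5$
$P{\left(r,o \right)} = \sqrt{- \frac{3}{2} + o}$ ($P{\left(r,o \right)} = \sqrt{o - \frac{3}{2}} = \sqrt{- \frac{3}{2} + o}$)
$\left(130 + P{\left(10,-11 \right)}\right)^{2} = \left(130 + \frac{\sqrt{-6 + 4 \left(-11\right)}}{2}\right)^{2} = \left(130 + \frac{\sqrt{-6 - 44}}{2}\right)^{2} = \left(130 + \frac{\sqrt{-50}}{2}\right)^{2} = \left(130 + \frac{5 i \sqrt{2}}{2}\right)^{2}$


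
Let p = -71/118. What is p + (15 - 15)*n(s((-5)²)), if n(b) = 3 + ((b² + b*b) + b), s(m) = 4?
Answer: -71/118 ≈ -0.60170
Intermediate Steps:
p = -71/118 (p = -71*1/118 = -71/118 ≈ -0.60170)
n(b) = 3 + b + 2*b² (n(b) = 3 + ((b² + b²) + b) = 3 + (2*b² + b) = 3 + (b + 2*b²) = 3 + b + 2*b²)
p + (15 - 15)*n(s((-5)²)) = -71/118 + (15 - 15)*(3 + 4 + 2*4²) = -71/118 + 0*(3 + 4 + 2*16) = -71/118 + 0*(3 + 4 + 32) = -71/118 + 0*39 = -71/118 + 0 = -71/118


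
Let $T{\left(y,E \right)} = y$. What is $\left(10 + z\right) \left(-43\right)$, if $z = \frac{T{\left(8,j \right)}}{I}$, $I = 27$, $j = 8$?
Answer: $- \frac{11954}{27} \approx -442.74$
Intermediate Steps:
$z = \frac{8}{27} \approx 0.2963$
$\left(10 + z\right) \left(-43\right) = \left(10 + \frac{8}{27}\right) \left(-43\right) = \frac{278}{27} \left(-43\right) = - \frac{11954}{27}$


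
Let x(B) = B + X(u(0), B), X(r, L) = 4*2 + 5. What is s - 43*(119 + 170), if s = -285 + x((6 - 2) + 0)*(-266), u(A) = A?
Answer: -17234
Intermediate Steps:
X(r, L) = 13 (X(r, L) = 8 + 5 = 13)
x(B) = 13 + B (x(B) = B + 13 = 13 + B)
s = -4807 (s = -285 + (13 + ((6 - 2) + 0))*(-266) = -285 + (13 + (4 + 0))*(-266) = -285 + (13 + 4)*(-266) = -285 + 17*(-266) = -285 - 4522 = -4807)
s - 43*(119 + 170) = -4807 - 43*(119 + 170) = -4807 - 43*289 = -4807 - 1*12427 = -4807 - 12427 = -17234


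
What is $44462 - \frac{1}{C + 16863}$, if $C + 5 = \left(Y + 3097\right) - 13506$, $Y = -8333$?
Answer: $\frac{83766409}{1884} \approx 44462.0$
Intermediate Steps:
$C = -18747$ ($C = -5 + \left(\left(-8333 + 3097\right) - 13506\right) = -5 - 18742 = -18747$)
$44462 - \frac{1}{C + 16863} = 44462 - \frac{1}{-18747 + 16863} = 44462 - \frac{1}{-1884} = 44462 - - \frac{1}{1884} = 44462 + \frac{1}{1884} = \frac{83766409}{1884}$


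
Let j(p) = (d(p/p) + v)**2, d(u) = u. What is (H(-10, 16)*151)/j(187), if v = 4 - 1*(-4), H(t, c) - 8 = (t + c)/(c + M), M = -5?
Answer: 14194/891 ≈ 15.930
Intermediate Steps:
H(t, c) = 8 + (c + t)/(-5 + c) (H(t, c) = 8 + (t + c)/(c - 5) = 8 + (c + t)/(-5 + c))
v = 8 (v = 4 + 4 = 8)
j(p) = 81 (j(p) = (p/p + 8)**2 = (1 + 8)**2 = 9**2 = 81)
(H(-10, 16)*151)/j(187) = (((-40 - 10 + 9*16)/(-5 + 16))*151)/81 = (((-40 - 10 + 144)/11)*151)*(1/81) = (((1/11)*94)*151)*(1/81) = ((94/11)*151)*(1/81) = (14194/11)*(1/81) = 14194/891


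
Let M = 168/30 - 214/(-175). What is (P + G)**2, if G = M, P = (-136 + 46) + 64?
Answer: 11262736/30625 ≈ 367.76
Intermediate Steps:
M = 1194/175 (M = 168*(1/30) - 214*(-1/175) = 28/5 + 214/175 = 1194/175 ≈ 6.8229)
P = -26 (P = -90 + 64 = -26)
G = 1194/175 ≈ 6.8229
(P + G)**2 = (-26 + 1194/175)**2 = (-3356/175)**2 = 11262736/30625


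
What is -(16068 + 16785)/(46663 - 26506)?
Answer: -10951/6719 ≈ -1.6299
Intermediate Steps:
-(16068 + 16785)/(46663 - 26506) = -32853/20157 = -1*10951/6719 = -10951/6719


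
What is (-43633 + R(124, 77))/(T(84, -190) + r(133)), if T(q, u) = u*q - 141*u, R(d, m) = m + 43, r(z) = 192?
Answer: -43513/11022 ≈ -3.9478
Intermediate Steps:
R(d, m) = 43 + m
T(q, u) = -141*u + q*u (T(q, u) = q*u - 141*u = -141*u + q*u)
(-43633 + R(124, 77))/(T(84, -190) + r(133)) = (-43633 + (43 + 77))/(-190*(-141 + 84) + 192) = (-43633 + 120)/(-190*(-57) + 192) = -43513/(10830 + 192) = -43513/11022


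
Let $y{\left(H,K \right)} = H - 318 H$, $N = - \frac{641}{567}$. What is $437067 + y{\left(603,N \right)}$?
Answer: $245916$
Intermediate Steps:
$N = - \frac{641}{567}$ ($N = \left(-641\right) \frac{1}{567} = - \frac{641}{567} \approx -1.1305$)
$y{\left(H,K \right)} = - 317 H$
$437067 + y{\left(603,N \right)} = 437067 - 191151 = 245916$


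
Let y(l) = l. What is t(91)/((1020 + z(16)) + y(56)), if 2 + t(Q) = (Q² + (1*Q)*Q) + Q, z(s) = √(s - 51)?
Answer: 17916476/1157811 - 16651*I*√35/1157811 ≈ 15.474 - 0.085082*I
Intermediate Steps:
z(s) = √(-51 + s)
t(Q) = -2 + Q + 2*Q² (t(Q) = -2 + ((Q² + (1*Q)*Q) + Q) = -2 + ((Q² + Q*Q) + Q) = -2 + ((Q² + Q²) + Q) = -2 + (2*Q² + Q) = -2 + (Q + 2*Q²) = -2 + Q + 2*Q²)
t(91)/((1020 + z(16)) + y(56)) = (-2 + 91 + 2*91²)/((1020 + √(-51 + 16)) + 56) = (-2 + 91 + 2*8281)/((1020 + √(-35)) + 56) = (-2 + 91 + 16562)/((1020 + I*√35) + 56) = 16651/(1076 + I*√35)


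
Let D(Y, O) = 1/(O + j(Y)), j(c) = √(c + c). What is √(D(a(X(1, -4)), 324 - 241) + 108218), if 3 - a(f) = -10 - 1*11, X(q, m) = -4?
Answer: √(8982095 + 432872*√3)/√(83 + 4*√3) ≈ 328.96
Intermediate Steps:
a(f) = 24 (a(f) = 3 - (-10 - 1*11) = 3 - (-10 - 11) = 3 - 1*(-21) = 3 + 21 = 24)
j(c) = √2*√c (j(c) = √(2*c) = √2*√c)
D(Y, O) = 1/(O + √2*√Y)
√(D(a(X(1, -4)), 324 - 241) + 108218) = √(1/((324 - 241) + √2*√24) + 108218) = √(1/(83 + √2*(2*√6)) + 108218) = √(1/(83 + 4*√3) + 108218) = √(108218 + 1/(83 + 4*√3))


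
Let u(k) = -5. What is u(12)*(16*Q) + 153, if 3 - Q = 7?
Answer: 473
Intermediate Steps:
Q = -4 (Q = 3 - 1*7 = 3 - 7 = -4)
u(12)*(16*Q) + 153 = -80*(-4) + 153 = -5*(-64) + 153 = 320 + 153 = 473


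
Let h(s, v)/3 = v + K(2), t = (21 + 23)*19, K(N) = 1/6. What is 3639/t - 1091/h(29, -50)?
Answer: 2912213/249964 ≈ 11.651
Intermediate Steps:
K(N) = 1/6
t = 836 (t = 44*19 = 836)
h(s, v) = 1/2 + 3*v (h(s, v) = 3*(v + 1/6) = 3*(1/6 + v) = 1/2 + 3*v)
3639/t - 1091/h(29, -50) = 3639/836 - 1091/(1/2 + 3*(-50)) = 3639*(1/836) - 1091/(1/2 - 150) = 3639/836 - 1091/(-299/2) = 3639/836 - 1091*(-2/299) = 3639/836 + 2182/299 = 2912213/249964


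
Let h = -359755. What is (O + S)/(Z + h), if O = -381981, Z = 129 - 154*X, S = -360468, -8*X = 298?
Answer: 1484898/707779 ≈ 2.0980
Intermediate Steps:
X = -149/4 (X = -⅛*298 = -149/4 ≈ -37.250)
Z = 11731/2 (Z = 129 - 154*(-149/4) = 129 + 11473/2 = 11731/2 ≈ 5865.5)
(O + S)/(Z + h) = (-381981 - 360468)/(11731/2 - 359755) = -742449/(-707779/2) = -742449*(-2/707779) = 1484898/707779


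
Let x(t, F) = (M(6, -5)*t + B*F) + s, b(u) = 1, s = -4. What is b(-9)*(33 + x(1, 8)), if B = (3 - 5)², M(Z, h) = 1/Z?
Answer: 367/6 ≈ 61.167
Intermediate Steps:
M(Z, h) = 1/Z
B = 4 (B = (-2)² = 4)
x(t, F) = -4 + 4*F + t/6 (x(t, F) = (t/6 + 4*F) - 4 = (4*F + t/6) - 4 = -4 + 4*F + t/6)
b(-9)*(33 + x(1, 8)) = 1*(33 + (-4 + 4*8 + (⅙)*1)) = 1*(33 + (-4 + 32 + ⅙)) = 1*(33 + 169/6) = 1*(367/6) = 367/6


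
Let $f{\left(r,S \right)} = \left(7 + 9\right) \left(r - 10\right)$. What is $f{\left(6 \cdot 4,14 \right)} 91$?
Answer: $20384$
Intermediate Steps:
$f{\left(r,S \right)} = -160 + 16 r$ ($f{\left(r,S \right)} = 16 \left(-10 + r\right) = -160 + 16 r$)
$f{\left(6 \cdot 4,14 \right)} 91 = \left(-160 + 16 \cdot 6 \cdot 4\right) 91 = \left(-160 + 16 \cdot 24\right) 91 = \left(-160 + 384\right) 91 = 224 \cdot 91 = 20384$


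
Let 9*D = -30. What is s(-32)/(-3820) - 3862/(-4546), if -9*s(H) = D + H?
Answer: 99461201/117218610 ≈ 0.84851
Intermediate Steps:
D = -10/3 (D = (⅑)*(-30) = -10/3 ≈ -3.3333)
s(H) = 10/27 - H/9 (s(H) = -(-10/3 + H)/9 = 10/27 - H/9)
s(-32)/(-3820) - 3862/(-4546) = (10/27 - ⅑*(-32))/(-3820) - 3862/(-4546) = (10/27 + 32/9)*(-1/3820) - 3862*(-1/4546) = (106/27)*(-1/3820) + 1931/2273 = -53/51570 + 1931/2273 = 99461201/117218610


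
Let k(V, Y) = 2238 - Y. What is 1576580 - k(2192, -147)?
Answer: 1574195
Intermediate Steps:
1576580 - k(2192, -147) = 1576580 - (2238 - 1*(-147)) = 1576580 - (2238 + 147) = 1576580 - 1*2385 = 1576580 - 2385 = 1574195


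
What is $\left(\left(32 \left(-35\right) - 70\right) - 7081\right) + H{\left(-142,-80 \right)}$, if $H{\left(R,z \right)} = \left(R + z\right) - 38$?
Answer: $-8531$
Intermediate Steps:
$H{\left(R,z \right)} = -38 + R + z$
$\left(\left(32 \left(-35\right) - 70\right) - 7081\right) + H{\left(-142,-80 \right)} = \left(\left(32 \left(-35\right) - 70\right) - 7081\right) - 260 = \left(\left(-1120 - 70\right) - 7081\right) - 260 = \left(-1190 - 7081\right) - 260 = -8271 - 260 = -8531$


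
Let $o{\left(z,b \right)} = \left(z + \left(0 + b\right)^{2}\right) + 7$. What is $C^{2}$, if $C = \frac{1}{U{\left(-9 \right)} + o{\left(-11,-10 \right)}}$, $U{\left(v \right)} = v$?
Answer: $\frac{1}{7569} \approx 0.00013212$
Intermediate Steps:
$o{\left(z,b \right)} = 7 + z + b^{2}$ ($o{\left(z,b \right)} = \left(z + b^{2}\right) + 7 = 7 + z + b^{2}$)
$C = \frac{1}{87}$ ($C = \frac{1}{-9 + \left(7 - 11 + \left(-10\right)^{2}\right)} = \frac{1}{-9 + \left(7 - 11 + 100\right)} = \frac{1}{-9 + 96} = \frac{1}{87} \approx 0.011494$)
$C^{2} = \left(\frac{1}{87}\right)^{2} = \frac{1}{7569}$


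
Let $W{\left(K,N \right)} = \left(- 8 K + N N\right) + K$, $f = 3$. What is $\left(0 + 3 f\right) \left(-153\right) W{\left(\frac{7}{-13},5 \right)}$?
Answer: $- \frac{514998}{13} \approx -39615.0$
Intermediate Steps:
$W{\left(K,N \right)} = N^{2} - 7 K$ ($W{\left(K,N \right)} = \left(- 8 K + N^{2}\right) + K = \left(N^{2} - 8 K\right) + K = N^{2} - 7 K$)
$\left(0 + 3 f\right) \left(-153\right) W{\left(\frac{7}{-13},5 \right)} = \left(0 + 3 \cdot 3\right) \left(-153\right) \left(5^{2} - 7 \frac{7}{-13}\right) = \left(0 + 9\right) \left(-153\right) \left(25 - 7 \cdot 7 \left(- \frac{1}{13}\right)\right) = 9 \left(-153\right) \left(25 - - \frac{49}{13}\right) = - 1377 \left(25 + \frac{49}{13}\right) = \left(-1377\right) \frac{374}{13} = - \frac{514998}{13}$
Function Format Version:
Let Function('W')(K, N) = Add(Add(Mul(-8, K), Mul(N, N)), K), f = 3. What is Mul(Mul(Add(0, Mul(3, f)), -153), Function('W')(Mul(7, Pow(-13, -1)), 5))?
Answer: Rational(-514998, 13) ≈ -39615.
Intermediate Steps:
Function('W')(K, N) = Add(Pow(N, 2), Mul(-7, K)) (Function('W')(K, N) = Add(Add(Mul(-8, K), Pow(N, 2)), K) = Add(Add(Pow(N, 2), Mul(-8, K)), K) = Add(Pow(N, 2), Mul(-7, K)))
Mul(Mul(Add(0, Mul(3, f)), -153), Function('W')(Mul(7, Pow(-13, -1)), 5)) = Mul(Mul(Add(0, Mul(3, 3)), -153), Add(Pow(5, 2), Mul(-7, Mul(7, Pow(-13, -1))))) = Mul(Mul(Add(0, 9), -153), Add(25, Mul(-7, Mul(7, Rational(-1, 13))))) = Mul(Mul(9, -153), Add(25, Mul(-7, Rational(-7, 13)))) = Mul(-1377, Add(25, Rational(49, 13))) = Mul(-1377, Rational(374, 13)) = Rational(-514998, 13)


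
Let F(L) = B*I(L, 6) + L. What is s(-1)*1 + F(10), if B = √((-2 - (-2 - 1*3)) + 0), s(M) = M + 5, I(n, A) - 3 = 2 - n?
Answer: 14 - 5*√3 ≈ 5.3397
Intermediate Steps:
I(n, A) = 5 - n (I(n, A) = 3 + (2 - n) = 5 - n)
s(M) = 5 + M
B = √3 (B = √((-2 - (-2 - 3)) + 0) = √((-2 - 1*(-5)) + 0) = √((-2 + 5) + 0) = √(3 + 0) = √3 ≈ 1.7320)
F(L) = L + √3*(5 - L) (F(L) = √3*(5 - L) + L = L + √3*(5 - L))
s(-1)*1 + F(10) = (5 - 1)*1 + (10 + √3*(5 - 1*10)) = 4*1 + (10 + √3*(5 - 10)) = 4 + (10 + √3*(-5)) = 4 + (10 - 5*√3) = 14 - 5*√3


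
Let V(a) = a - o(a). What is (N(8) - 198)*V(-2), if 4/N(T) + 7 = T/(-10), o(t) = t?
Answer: 0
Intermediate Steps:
V(a) = 0 (V(a) = a - a = 0)
N(T) = 4/(-7 - T/10) (N(T) = 4/(-7 + T/(-10)) = 4/(-7 + T*(-⅒)) = 4/(-7 - T/10))
(N(8) - 198)*V(-2) = (-40/(70 + 8) - 198)*0 = (-40/78 - 198)*0 = (-40*1/78 - 198)*0 = (-20/39 - 198)*0 = -7742/39*0 = 0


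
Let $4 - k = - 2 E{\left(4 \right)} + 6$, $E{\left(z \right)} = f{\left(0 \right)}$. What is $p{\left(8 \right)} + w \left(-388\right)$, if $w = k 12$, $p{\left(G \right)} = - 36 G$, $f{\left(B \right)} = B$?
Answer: $9024$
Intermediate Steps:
$E{\left(z \right)} = 0$
$k = -2$ ($k = 4 - \left(\left(-2\right) 0 + 6\right) = 4 - \left(0 + 6\right) = 4 - 6 = -2$)
$w = -24$ ($w = \left(-2\right) 12 = -24$)
$p{\left(8 \right)} + w \left(-388\right) = \left(-36\right) 8 - -9312 = -288 + 9312 = 9024$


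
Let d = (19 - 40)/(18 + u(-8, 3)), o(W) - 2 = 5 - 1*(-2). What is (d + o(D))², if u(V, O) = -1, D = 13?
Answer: 17424/289 ≈ 60.291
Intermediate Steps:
o(W) = 9 (o(W) = 2 + (5 - 1*(-2)) = 2 + (5 + 2) = 2 + 7 = 9)
d = -21/17 (d = (19 - 40)/(18 - 1) = -21/17 ≈ -1.2353)
(d + o(D))² = (-21/17 + 9)² = (132/17)² = 17424/289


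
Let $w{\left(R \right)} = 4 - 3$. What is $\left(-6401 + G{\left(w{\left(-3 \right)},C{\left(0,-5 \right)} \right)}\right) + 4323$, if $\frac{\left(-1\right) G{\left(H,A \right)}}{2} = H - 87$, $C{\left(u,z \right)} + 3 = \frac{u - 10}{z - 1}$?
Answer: $-1906$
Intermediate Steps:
$C{\left(u,z \right)} = -3 + \frac{-10 + u}{-1 + z}$ ($C{\left(u,z \right)} = -3 + \frac{u - 10}{z - 1} = -3 + \frac{-10 + u}{-1 + z}$)
$w{\left(R \right)} = 1$
$G{\left(H,A \right)} = 174 - 2 H$ ($G{\left(H,A \right)} = - 2 \left(H - 87\right) = - 2 \left(-87 + H\right) = 174 - 2 H$)
$\left(-6401 + G{\left(w{\left(-3 \right)},C{\left(0,-5 \right)} \right)}\right) + 4323 = \left(-6401 + \left(174 - 2\right)\right) + 4323 = \left(-6401 + 172\right) + 4323 = -6229 + 4323 = -1906$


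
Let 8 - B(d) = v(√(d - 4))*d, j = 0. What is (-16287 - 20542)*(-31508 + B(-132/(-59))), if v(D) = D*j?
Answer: 1160113500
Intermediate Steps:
v(D) = 0 (v(D) = D*0 = 0)
B(d) = 8 (B(d) = 8 - 0*d = 8 - 1*0 = 8 + 0 = 8)
(-16287 - 20542)*(-31508 + B(-132/(-59))) = (-16287 - 20542)*(-31508 + 8) = -36829*(-31500) = 1160113500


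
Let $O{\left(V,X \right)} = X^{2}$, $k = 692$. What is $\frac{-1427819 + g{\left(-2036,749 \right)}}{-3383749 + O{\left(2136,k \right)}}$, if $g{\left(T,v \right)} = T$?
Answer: $\frac{285971}{580977} \approx 0.49222$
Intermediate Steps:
$\frac{-1427819 + g{\left(-2036,749 \right)}}{-3383749 + O{\left(2136,k \right)}} = \frac{-1427819 - 2036}{-3383749 + 692^{2}} = - \frac{1429855}{-3383749 + 478864} = - \frac{1429855}{-2904885} = \left(-1429855\right) \left(- \frac{1}{2904885}\right) = \frac{285971}{580977}$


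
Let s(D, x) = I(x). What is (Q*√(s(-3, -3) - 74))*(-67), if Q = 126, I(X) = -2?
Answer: -16884*I*√19 ≈ -73596.0*I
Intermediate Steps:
s(D, x) = -2
(Q*√(s(-3, -3) - 74))*(-67) = (126*√(-2 - 74))*(-67) = (126*√(-76))*(-67) = (126*(2*I*√19))*(-67) = (252*I*√19)*(-67) = -16884*I*√19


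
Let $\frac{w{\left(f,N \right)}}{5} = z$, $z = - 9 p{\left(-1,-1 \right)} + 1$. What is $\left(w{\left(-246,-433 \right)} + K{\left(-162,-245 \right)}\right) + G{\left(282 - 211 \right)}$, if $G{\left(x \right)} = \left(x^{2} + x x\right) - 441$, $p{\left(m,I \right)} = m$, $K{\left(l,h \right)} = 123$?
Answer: $9814$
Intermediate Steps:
$z = 10$ ($z = \left(-9\right) \left(-1\right) + 1 = 9 + 1 = 10$)
$w{\left(f,N \right)} = 50$ ($w{\left(f,N \right)} = 5 \cdot 10 = 50$)
$G{\left(x \right)} = -441 + 2 x^{2}$ ($G{\left(x \right)} = \left(x^{2} + x^{2}\right) - 441 = 2 x^{2} - 441 = -441 + 2 x^{2}$)
$\left(w{\left(-246,-433 \right)} + K{\left(-162,-245 \right)}\right) + G{\left(282 - 211 \right)} = \left(50 + 123\right) - \left(441 - 2 \left(282 - 211\right)^{2}\right) = 173 - \left(441 - 2 \left(282 - 211\right)^{2}\right) = 173 - \left(441 - 2 \cdot 71^{2}\right) = 173 + \left(-441 + 2 \cdot 5041\right) = 173 + \left(-441 + 10082\right) = 173 + 9641 = 9814$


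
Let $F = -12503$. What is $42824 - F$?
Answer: $55327$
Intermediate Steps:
$42824 - F = 42824 - -12503 = 42824 + 12503 = 55327$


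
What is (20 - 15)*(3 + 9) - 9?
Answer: 51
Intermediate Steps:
(20 - 15)*(3 + 9) - 9 = 5*12 - 9 = 60 - 9 = 51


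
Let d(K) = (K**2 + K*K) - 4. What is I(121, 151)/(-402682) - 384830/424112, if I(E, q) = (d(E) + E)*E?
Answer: -415912206327/42695567096 ≈ -9.7413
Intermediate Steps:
d(K) = -4 + 2*K**2 (d(K) = (K**2 + K**2) - 4 = 2*K**2 - 4 = -4 + 2*K**2)
I(E, q) = E*(-4 + E + 2*E**2) (I(E, q) = ((-4 + 2*E**2) + E)*E = (-4 + E + 2*E**2)*E = E*(-4 + E + 2*E**2))
I(121, 151)/(-402682) - 384830/424112 = (121*(-4 + 121 + 2*121**2))/(-402682) - 384830/424112 = (121*(-4 + 121 + 2*14641))*(-1/402682) - 384830*1/424112 = (121*(-4 + 121 + 29282))*(-1/402682) - 192415/212056 = (121*29399)*(-1/402682) - 192415/212056 = 3557279*(-1/402682) - 192415/212056 = -3557279/402682 - 192415/212056 = -415912206327/42695567096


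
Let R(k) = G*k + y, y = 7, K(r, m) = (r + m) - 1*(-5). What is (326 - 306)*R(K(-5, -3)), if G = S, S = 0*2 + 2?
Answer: 20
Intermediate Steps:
S = 2 (S = 0 + 2 = 2)
G = 2
K(r, m) = 5 + m + r (K(r, m) = (m + r) + 5 = 5 + m + r)
R(k) = 7 + 2*k (R(k) = 2*k + 7 = 7 + 2*k)
(326 - 306)*R(K(-5, -3)) = (326 - 306)*(7 + 2*(5 - 3 - 5)) = 20*(7 + 2*(-3)) = 20*(7 - 6) = 20*1 = 20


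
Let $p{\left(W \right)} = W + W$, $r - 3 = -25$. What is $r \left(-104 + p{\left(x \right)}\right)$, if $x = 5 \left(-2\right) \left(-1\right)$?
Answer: $1848$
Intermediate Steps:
$r = -22$ ($r = 3 - 25 = -22$)
$x = 10$ ($x = \left(-10\right) \left(-1\right) = 10$)
$p{\left(W \right)} = 2 W$
$r \left(-104 + p{\left(x \right)}\right) = - 22 \left(-104 + 2 \cdot 10\right) = - 22 \left(-104 + 20\right) = \left(-22\right) \left(-84\right) = 1848$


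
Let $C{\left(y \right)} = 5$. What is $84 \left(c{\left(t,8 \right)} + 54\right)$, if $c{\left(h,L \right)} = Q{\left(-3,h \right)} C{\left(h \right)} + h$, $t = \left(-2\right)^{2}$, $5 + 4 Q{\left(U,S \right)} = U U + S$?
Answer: $5712$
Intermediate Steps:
$Q{\left(U,S \right)} = - \frac{5}{4} + \frac{S}{4} + \frac{U^{2}}{4}$ ($Q{\left(U,S \right)} = - \frac{5}{4} + \frac{U U + S}{4} = - \frac{5}{4} + \frac{U^{2} + S}{4} = - \frac{5}{4} + \frac{S + U^{2}}{4} = - \frac{5}{4} + \left(\frac{S}{4} + \frac{U^{2}}{4}\right) = - \frac{5}{4} + \frac{S}{4} + \frac{U^{2}}{4}$)
$t = 4$
$c{\left(h,L \right)} = 5 + \frac{9 h}{4}$ ($c{\left(h,L \right)} = \left(- \frac{5}{4} + \frac{h}{4} + \frac{\left(-3\right)^{2}}{4}\right) 5 + h = \left(- \frac{5}{4} + \frac{h}{4} + \frac{1}{4} \cdot 9\right) 5 + h = \left(- \frac{5}{4} + \frac{h}{4} + \frac{9}{4}\right) 5 + h = \left(1 + \frac{h}{4}\right) 5 + h = \left(5 + \frac{5 h}{4}\right) + h = 5 + \frac{9 h}{4}$)
$84 \left(c{\left(t,8 \right)} + 54\right) = 84 \left(\left(5 + \frac{9}{4} \cdot 4\right) + 54\right) = 84 \left(\left(5 + 9\right) + 54\right) = 84 \left(14 + 54\right) = 84 \cdot 68 = 5712$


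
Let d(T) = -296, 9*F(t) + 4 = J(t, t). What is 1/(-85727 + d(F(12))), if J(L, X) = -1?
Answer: -1/86023 ≈ -1.1625e-5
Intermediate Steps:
F(t) = -5/9 (F(t) = -4/9 + (⅑)*(-1) = -4/9 - ⅑ = -5/9)
1/(-85727 + d(F(12))) = 1/(-85727 - 296) = 1/(-86023) = -1/86023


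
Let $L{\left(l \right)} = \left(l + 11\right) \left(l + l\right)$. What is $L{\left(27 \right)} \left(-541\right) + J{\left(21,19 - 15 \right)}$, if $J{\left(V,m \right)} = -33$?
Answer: $-1110165$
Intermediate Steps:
$L{\left(l \right)} = 2 l \left(11 + l\right)$ ($L{\left(l \right)} = \left(11 + l\right) 2 l = 2 l \left(11 + l\right)$)
$L{\left(27 \right)} \left(-541\right) + J{\left(21,19 - 15 \right)} = 2 \cdot 27 \left(11 + 27\right) \left(-541\right) - 33 = 2 \cdot 27 \cdot 38 \left(-541\right) - 33 = 2052 \left(-541\right) - 33 = -1110132 - 33 = -1110165$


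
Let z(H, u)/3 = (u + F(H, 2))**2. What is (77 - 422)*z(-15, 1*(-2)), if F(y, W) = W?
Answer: 0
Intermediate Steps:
z(H, u) = 3*(2 + u)**2 (z(H, u) = 3*(u + 2)**2 = 3*(2 + u)**2)
(77 - 422)*z(-15, 1*(-2)) = (77 - 422)*(3*(2 + 1*(-2))**2) = -1035*(2 - 2)**2 = -1035*0**2 = -1035*0 = -345*0 = 0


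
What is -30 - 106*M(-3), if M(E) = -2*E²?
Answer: 1878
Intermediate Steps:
-30 - 106*M(-3) = -30 - (-212)*(-3)² = -30 - (-212)*9 = -30 - 106*(-18) = -30 + 1908 = 1878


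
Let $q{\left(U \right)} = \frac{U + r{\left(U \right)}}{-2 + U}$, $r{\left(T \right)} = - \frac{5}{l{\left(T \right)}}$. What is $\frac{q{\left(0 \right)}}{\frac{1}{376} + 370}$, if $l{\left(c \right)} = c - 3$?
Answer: $- \frac{940}{417363} \approx -0.0022522$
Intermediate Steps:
$l{\left(c \right)} = -3 + c$
$r{\left(T \right)} = - \frac{5}{-3 + T}$
$q{\left(U \right)} = \frac{U - \frac{5}{-3 + U}}{-2 + U}$
$\frac{q{\left(0 \right)}}{\frac{1}{376} + 370} = \frac{\frac{1}{-3 + 0} \frac{1}{-2 + 0} \left(-5 + 0 \left(-3 + 0\right)\right)}{\frac{1}{376} + 370} = \frac{\frac{1}{-3} \frac{1}{-2} \left(-5 + 0 \left(-3\right)\right)}{\frac{1}{376} + 370} = \frac{\left(- \frac{1}{3}\right) \left(- \frac{1}{2}\right) \left(-5 + 0\right)}{\frac{139121}{376}} = \frac{376 \left(\left(- \frac{1}{3}\right) \left(- \frac{1}{2}\right) \left(-5\right)\right)}{139121} = \frac{376}{139121} \left(- \frac{5}{6}\right) = - \frac{940}{417363}$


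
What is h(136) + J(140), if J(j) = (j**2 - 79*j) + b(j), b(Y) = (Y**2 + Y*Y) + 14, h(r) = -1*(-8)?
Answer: 47762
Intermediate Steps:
h(r) = 8
b(Y) = 14 + 2*Y**2 (b(Y) = (Y**2 + Y**2) + 14 = 2*Y**2 + 14 = 14 + 2*Y**2)
J(j) = 14 - 79*j + 3*j**2 (J(j) = (j**2 - 79*j) + (14 + 2*j**2) = 14 - 79*j + 3*j**2)
h(136) + J(140) = 8 + (14 - 79*140 + 3*140**2) = 8 + (14 - 11060 + 3*19600) = 8 + (14 - 11060 + 58800) = 8 + 47754 = 47762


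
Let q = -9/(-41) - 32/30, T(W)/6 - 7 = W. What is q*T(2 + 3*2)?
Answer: -3126/41 ≈ -76.244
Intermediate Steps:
T(W) = 42 + 6*W
q = -521/615 (q = -9*(-1/41) - 32*1/30 = 9/41 - 16/15 = -521/615 ≈ -0.84715)
q*T(2 + 3*2) = -521*(42 + 6*(2 + 3*2))/615 = -521*(42 + 6*(2 + 6))/615 = -521*(42 + 6*8)/615 = -521*(42 + 48)/615 = -521/615*90 = -3126/41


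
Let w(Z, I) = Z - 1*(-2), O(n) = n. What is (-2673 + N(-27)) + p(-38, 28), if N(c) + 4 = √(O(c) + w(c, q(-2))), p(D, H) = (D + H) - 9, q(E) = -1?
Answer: -2696 + 2*I*√13 ≈ -2696.0 + 7.2111*I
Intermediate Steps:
w(Z, I) = 2 + Z (w(Z, I) = Z + 2 = 2 + Z)
p(D, H) = -9 + D + H
N(c) = -4 + √(2 + 2*c) (N(c) = -4 + √(c + (2 + c)) = -4 + √(2 + 2*c))
(-2673 + N(-27)) + p(-38, 28) = (-2673 + (-4 + √(2 + 2*(-27)))) + (-9 - 38 + 28) = (-2673 + (-4 + √(2 - 54))) - 19 = (-2673 + (-4 + √(-52))) - 19 = (-2673 + (-4 + 2*I*√13)) - 19 = (-2677 + 2*I*√13) - 19 = -2696 + 2*I*√13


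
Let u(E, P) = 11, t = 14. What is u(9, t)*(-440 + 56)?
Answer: -4224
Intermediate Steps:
u(9, t)*(-440 + 56) = 11*(-440 + 56) = 11*(-384) = -4224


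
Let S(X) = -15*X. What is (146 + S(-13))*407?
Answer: 138787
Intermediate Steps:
(146 + S(-13))*407 = (146 - 15*(-13))*407 = (146 + 195)*407 = 341*407 = 138787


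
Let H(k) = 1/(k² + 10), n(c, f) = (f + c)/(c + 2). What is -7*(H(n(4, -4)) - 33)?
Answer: 2303/10 ≈ 230.30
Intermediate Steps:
n(c, f) = (c + f)/(2 + c)
H(k) = 1/(10 + k²)
-7*(H(n(4, -4)) - 33) = -7*(1/(10 + ((4 - 4)/(2 + 4))²) - 33) = -7*(1/(10 + (0/6)²) - 33) = -7*(1/(10 + ((⅙)*0)²) - 33) = -7*(1/(10 + 0²) - 33) = -7*(1/(10 + 0) - 33) = -7*(1/10 - 33) = -7*(⅒ - 33) = -7*(-329/10) = 2303/10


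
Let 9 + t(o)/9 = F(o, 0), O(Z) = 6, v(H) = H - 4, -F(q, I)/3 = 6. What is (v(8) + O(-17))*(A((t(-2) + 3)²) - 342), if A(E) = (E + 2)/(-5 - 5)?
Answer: -61022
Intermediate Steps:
F(q, I) = -18 (F(q, I) = -3*6 = -18)
v(H) = -4 + H
t(o) = -243 (t(o) = -81 + 9*(-18) = -81 - 162 = -243)
A(E) = -⅕ - E/10 (A(E) = (2 + E)/(-10) = (2 + E)*(-⅒) = -⅕ - E/10)
(v(8) + O(-17))*(A((t(-2) + 3)²) - 342) = ((-4 + 8) + 6)*((-⅕ - (-243 + 3)²/10) - 342) = (4 + 6)*((-⅕ - ⅒*(-240)²) - 342) = 10*((-⅕ - ⅒*57600) - 342) = 10*((-⅕ - 5760) - 342) = 10*(-28801/5 - 342) = 10*(-30511/5) = -61022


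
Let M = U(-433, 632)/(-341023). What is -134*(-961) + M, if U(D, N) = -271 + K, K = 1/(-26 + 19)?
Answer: 307404272512/2387161 ≈ 1.2877e+5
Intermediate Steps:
K = -⅐ (K = 1/(-7) = -⅐ ≈ -0.14286)
U(D, N) = -1898/7 (U(D, N) = -271 - ⅐ = -1898/7)
M = 1898/2387161 (M = -1898/7/(-341023) = -1898/7*(-1/341023) = 1898/2387161 ≈ 0.00079509)
-134*(-961) + M = -134*(-961) + 1898/2387161 = 128774 + 1898/2387161 = 307404272512/2387161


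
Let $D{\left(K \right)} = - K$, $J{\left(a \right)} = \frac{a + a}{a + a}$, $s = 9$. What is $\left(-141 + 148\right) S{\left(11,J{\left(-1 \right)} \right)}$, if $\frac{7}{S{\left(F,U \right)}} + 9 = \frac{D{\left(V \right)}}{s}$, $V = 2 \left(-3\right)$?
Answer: $- \frac{147}{25} \approx -5.88$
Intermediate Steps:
$V = -6$
$J{\left(a \right)} = 1$ ($J{\left(a \right)} = \frac{2 a}{2 a} = 2 a \frac{1}{2 a} = 1$)
$S{\left(F,U \right)} = - \frac{21}{25}$ ($S{\left(F,U \right)} = \frac{7}{-9 + \frac{\left(-1\right) \left(-6\right)}{9}} = \frac{7}{-9 + 6 \cdot \frac{1}{9}} = \frac{7}{-9 + \frac{2}{3}} = \frac{7}{- \frac{25}{3}} = 7 \left(- \frac{3}{25}\right) = - \frac{21}{25}$)
$\left(-141 + 148\right) S{\left(11,J{\left(-1 \right)} \right)} = \left(-141 + 148\right) \left(- \frac{21}{25}\right) = 7 \left(- \frac{21}{25}\right) = - \frac{147}{25}$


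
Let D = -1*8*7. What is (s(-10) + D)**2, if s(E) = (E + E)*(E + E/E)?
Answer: 15376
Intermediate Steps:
s(E) = 2*E*(1 + E) (s(E) = (2*E)*(E + 1) = (2*E)*(1 + E) = 2*E*(1 + E))
D = -56 (D = -8*7 = -56)
(s(-10) + D)**2 = (2*(-10)*(1 - 10) - 56)**2 = (2*(-10)*(-9) - 56)**2 = (180 - 56)**2 = 124**2 = 15376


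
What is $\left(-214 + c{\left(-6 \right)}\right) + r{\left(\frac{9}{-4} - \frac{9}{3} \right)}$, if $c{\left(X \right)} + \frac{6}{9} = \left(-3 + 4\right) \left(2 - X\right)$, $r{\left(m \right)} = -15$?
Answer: $- \frac{665}{3} \approx -221.67$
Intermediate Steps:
$c{\left(X \right)} = \frac{4}{3} - X$ ($c{\left(X \right)} = - \frac{2}{3} + \left(-3 + 4\right) \left(2 - X\right) = - \frac{2}{3} + 1 \left(2 - X\right) = - \frac{2}{3} - \left(-2 + X\right) = \frac{4}{3} - X$)
$\left(-214 + c{\left(-6 \right)}\right) + r{\left(\frac{9}{-4} - \frac{9}{3} \right)} = \left(-214 + \left(\frac{4}{3} - -6\right)\right) - 15 = \left(-214 + \left(\frac{4}{3} + 6\right)\right) - 15 = \left(-214 + \frac{22}{3}\right) - 15 = - \frac{620}{3} - 15 = - \frac{665}{3}$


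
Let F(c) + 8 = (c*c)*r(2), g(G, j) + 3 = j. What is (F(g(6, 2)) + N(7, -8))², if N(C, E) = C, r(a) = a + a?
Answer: 9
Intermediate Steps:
g(G, j) = -3 + j
r(a) = 2*a
F(c) = -8 + 4*c² (F(c) = -8 + (c*c)*(2*2) = -8 + c²*4 = -8 + 4*c²)
(F(g(6, 2)) + N(7, -8))² = ((-8 + 4*(-3 + 2)²) + 7)² = ((-8 + 4*(-1)²) + 7)² = ((-8 + 4*1) + 7)² = ((-8 + 4) + 7)² = (-4 + 7)² = 3² = 9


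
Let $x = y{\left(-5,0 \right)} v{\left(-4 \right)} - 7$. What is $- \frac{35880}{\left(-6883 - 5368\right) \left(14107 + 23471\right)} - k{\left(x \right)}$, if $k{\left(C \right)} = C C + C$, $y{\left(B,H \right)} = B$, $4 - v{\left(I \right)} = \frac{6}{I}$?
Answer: $- \frac{354713580179}{306912052} \approx -1155.8$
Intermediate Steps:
$v{\left(I \right)} = 4 - \frac{6}{I}$
$x = - \frac{69}{2}$ ($x = - 5 \left(4 - \frac{6}{-4}\right) - 7 = - 5 \left(4 - - \frac{3}{2}\right) - 7 = - 5 \left(4 + \frac{3}{2}\right) - 7 = \left(-5\right) \frac{11}{2} - 7 = - \frac{55}{2} - 7 = - \frac{69}{2} \approx -34.5$)
$k{\left(C \right)} = C + C^{2}$ ($k{\left(C \right)} = C^{2} + C = C + C^{2}$)
$- \frac{35880}{\left(-6883 - 5368\right) \left(14107 + 23471\right)} - k{\left(x \right)} = - \frac{35880}{\left(-6883 - 5368\right) \left(14107 + 23471\right)} - - \frac{69 \left(1 - \frac{69}{2}\right)}{2} = - \frac{35880}{\left(-12251\right) 37578} - \left(- \frac{69}{2}\right) \left(- \frac{67}{2}\right) = - \frac{35880}{-460368078} - \frac{4623}{4} = \left(-35880\right) \left(- \frac{1}{460368078}\right) - \frac{4623}{4} = \frac{5980}{76728013} - \frac{4623}{4} = - \frac{354713580179}{306912052}$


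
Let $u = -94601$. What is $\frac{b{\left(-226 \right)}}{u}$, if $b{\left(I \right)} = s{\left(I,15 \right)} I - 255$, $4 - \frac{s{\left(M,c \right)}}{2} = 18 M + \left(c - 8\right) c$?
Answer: $\frac{1793339}{94601} \approx 18.957$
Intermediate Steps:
$s{\left(M,c \right)} = 8 - 36 M - 2 c \left(-8 + c\right)$ ($s{\left(M,c \right)} = 8 - 2 \left(18 M + \left(c - 8\right) c\right) = 8 - 2 \left(18 M + \left(-8 + c\right) c\right) = 8 - 2 \left(18 M + c \left(-8 + c\right)\right) = 8 - \left(36 M + 2 c \left(-8 + c\right)\right) = 8 - 36 M - 2 c \left(-8 + c\right)$)
$b{\left(I \right)} = -255 + I \left(-202 - 36 I\right)$ ($b{\left(I \right)} = \left(8 - 36 I - 2 \cdot 15^{2} + 16 \cdot 15\right) I - 255 = \left(8 - 36 I - 450 + 240\right) I - 255 = \left(-202 - 36 I\right) I - 255 = I \left(-202 - 36 I\right) - 255 = -255 + I \left(-202 - 36 I\right)$)
$\frac{b{\left(-226 \right)}}{u} = \frac{-255 - - 452 \left(101 + 18 \left(-226\right)\right)}{-94601} = \left(-255 - - 452 \left(101 - 4068\right)\right) \left(- \frac{1}{94601}\right) = \left(-255 - \left(-452\right) \left(-3967\right)\right) \left(- \frac{1}{94601}\right) = \left(-255 - 1793084\right) \left(- \frac{1}{94601}\right) = \left(-1793339\right) \left(- \frac{1}{94601}\right) = \frac{1793339}{94601}$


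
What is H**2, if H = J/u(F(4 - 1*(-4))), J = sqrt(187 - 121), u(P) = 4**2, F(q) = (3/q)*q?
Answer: 33/128 ≈ 0.25781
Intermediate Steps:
F(q) = 3
u(P) = 16
J = sqrt(66) ≈ 8.1240
H = sqrt(66)/16 ≈ 0.50775
H**2 = (sqrt(66)/16)**2 = 33/128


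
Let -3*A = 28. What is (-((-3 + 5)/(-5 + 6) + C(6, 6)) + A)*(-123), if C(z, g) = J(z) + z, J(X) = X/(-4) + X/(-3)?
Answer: 3403/2 ≈ 1701.5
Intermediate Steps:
A = -28/3 (A = -1/3*28 = -28/3 ≈ -9.3333)
J(X) = -7*X/12 (J(X) = X*(-1/4) + X*(-1/3) = -X/4 - X/3 = -7*X/12)
C(z, g) = 5*z/12 (C(z, g) = -7*z/12 + z = 5*z/12)
(-((-3 + 5)/(-5 + 6) + C(6, 6)) + A)*(-123) = (-((-3 + 5)/(-5 + 6) + (5/12)*6) - 28/3)*(-123) = (-(2/1 + 5/2) - 28/3)*(-123) = (-(2*1 + 5/2) - 28/3)*(-123) = (-(2 + 5/2) - 28/3)*(-123) = (-1*9/2 - 28/3)*(-123) = (-9/2 - 28/3)*(-123) = -83/6*(-123) = 3403/2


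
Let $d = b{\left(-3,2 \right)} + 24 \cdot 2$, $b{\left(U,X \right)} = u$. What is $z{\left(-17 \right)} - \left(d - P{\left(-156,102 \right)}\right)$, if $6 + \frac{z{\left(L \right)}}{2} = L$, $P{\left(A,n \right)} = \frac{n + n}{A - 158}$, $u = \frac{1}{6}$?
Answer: $- \frac{89317}{942} \approx -94.816$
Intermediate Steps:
$u = \frac{1}{6} \approx 0.16667$
$P{\left(A,n \right)} = \frac{2 n}{-158 + A}$
$b{\left(U,X \right)} = \frac{1}{6}$
$z{\left(L \right)} = -12 + 2 L$
$d = \frac{289}{6}$ ($d = \frac{1}{6} + 24 \cdot 2 = \frac{1}{6} + 48 = \frac{289}{6} \approx 48.167$)
$z{\left(-17 \right)} - \left(d - P{\left(-156,102 \right)}\right) = \left(-12 + 2 \left(-17\right)\right) + \left(2 \cdot 102 \frac{1}{-158 - 156} - \frac{289}{6}\right) = \left(-12 - 34\right) - \left(\frac{289}{6} - \frac{204}{-314}\right) = -46 - \left(\frac{289}{6} - - \frac{102}{157}\right) = -46 - \frac{45985}{942} = - \frac{89317}{942}$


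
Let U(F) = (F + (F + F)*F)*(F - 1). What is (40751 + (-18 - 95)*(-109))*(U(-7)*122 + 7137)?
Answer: -4334541172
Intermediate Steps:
U(F) = (-1 + F)*(F + 2*F²) (U(F) = (F + (2*F)*F)*(-1 + F) = (F + 2*F²)*(-1 + F) = (-1 + F)*(F + 2*F²))
(40751 + (-18 - 95)*(-109))*(U(-7)*122 + 7137) = (40751 + (-18 - 95)*(-109))*(-7*(-1 - 1*(-7) + 2*(-7)²)*122 + 7137) = (40751 - 113*(-109))*(-7*(-1 + 7 + 2*49)*122 + 7137) = (40751 + 12317)*(-7*(-1 + 7 + 98)*122 + 7137) = 53068*(-7*104*122 + 7137) = 53068*(-728*122 + 7137) = 53068*(-88816 + 7137) = 53068*(-81679) = -4334541172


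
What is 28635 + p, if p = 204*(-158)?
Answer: -3597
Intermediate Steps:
p = -32232
28635 + p = 28635 - 32232 = -3597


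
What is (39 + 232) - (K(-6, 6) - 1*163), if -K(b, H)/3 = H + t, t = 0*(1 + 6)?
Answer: 452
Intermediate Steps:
t = 0 (t = 0*7 = 0)
K(b, H) = -3*H (K(b, H) = -3*(H + 0) = -3*H)
(39 + 232) - (K(-6, 6) - 1*163) = (39 + 232) - (-3*6 - 1*163) = 271 - (-18 - 163) = 271 - 1*(-181) = 271 + 181 = 452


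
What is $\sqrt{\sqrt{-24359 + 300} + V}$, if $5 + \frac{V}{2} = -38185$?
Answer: $\sqrt{-76380 + 7 i \sqrt{491}} \approx 0.281 + 276.37 i$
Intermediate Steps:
$V = -76380$ ($V = -10 + 2 \left(-38185\right) = -10 - 76370 = -76380$)
$\sqrt{\sqrt{-24359 + 300} + V} = \sqrt{\sqrt{-24359 + 300} - 76380} = \sqrt{\sqrt{-24059} - 76380} = \sqrt{7 i \sqrt{491} - 76380} = \sqrt{-76380 + 7 i \sqrt{491}}$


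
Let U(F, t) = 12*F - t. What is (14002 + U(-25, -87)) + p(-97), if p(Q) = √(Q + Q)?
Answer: 13789 + I*√194 ≈ 13789.0 + 13.928*I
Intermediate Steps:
p(Q) = √2*√Q (p(Q) = √(2*Q) = √2*√Q)
U(F, t) = -t + 12*F
(14002 + U(-25, -87)) + p(-97) = (14002 + (-1*(-87) + 12*(-25))) + √2*√(-97) = (14002 + (87 - 300)) + √2*(I*√97) = (14002 - 213) + I*√194 = 13789 + I*√194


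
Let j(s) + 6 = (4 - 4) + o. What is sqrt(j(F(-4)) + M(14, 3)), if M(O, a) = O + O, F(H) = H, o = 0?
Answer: sqrt(22) ≈ 4.6904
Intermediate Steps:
j(s) = -6 (j(s) = -6 + ((4 - 4) + 0) = -6 + (0 + 0) = -6 + 0 = -6)
M(O, a) = 2*O
sqrt(j(F(-4)) + M(14, 3)) = sqrt(-6 + 2*14) = sqrt(-6 + 28) = sqrt(22)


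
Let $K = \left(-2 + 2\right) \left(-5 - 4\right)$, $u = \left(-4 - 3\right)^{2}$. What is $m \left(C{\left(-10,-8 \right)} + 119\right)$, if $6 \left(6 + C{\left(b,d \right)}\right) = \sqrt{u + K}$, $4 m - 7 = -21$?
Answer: $- \frac{4795}{12} \approx -399.58$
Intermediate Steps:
$u = 49$ ($u = \left(-7\right)^{2} = 49$)
$m = - \frac{7}{2}$ ($m = \frac{7}{4} + \frac{1}{4} \left(-21\right) = \frac{7}{4} - \frac{21}{4} = - \frac{7}{2} \approx -3.5$)
$K = 0$ ($K = 0 \left(-9\right) = 0$)
$C{\left(b,d \right)} = - \frac{29}{6}$ ($C{\left(b,d \right)} = -6 + \frac{\sqrt{49 + 0}}{6} = -6 + \frac{\sqrt{49}}{6} = -6 + \frac{1}{6} \cdot 7 = -6 + \frac{7}{6} = - \frac{29}{6}$)
$m \left(C{\left(-10,-8 \right)} + 119\right) = - \frac{7 \left(- \frac{29}{6} + 119\right)}{2} = \left(- \frac{7}{2}\right) \frac{685}{6} = - \frac{4795}{12}$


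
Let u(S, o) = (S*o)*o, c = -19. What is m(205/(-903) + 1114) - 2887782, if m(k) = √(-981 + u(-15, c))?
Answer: -2887782 + 2*I*√1599 ≈ -2.8878e+6 + 79.975*I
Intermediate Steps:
u(S, o) = S*o²
m(k) = 2*I*√1599 (m(k) = √(-981 - 15*(-19)²) = √(-981 - 15*361) = √(-981 - 5415) = √(-6396) = 2*I*√1599)
m(205/(-903) + 1114) - 2887782 = 2*I*√1599 - 2887782 = -2887782 + 2*I*√1599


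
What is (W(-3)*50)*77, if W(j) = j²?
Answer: 34650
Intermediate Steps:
(W(-3)*50)*77 = ((-3)²*50)*77 = (9*50)*77 = 450*77 = 34650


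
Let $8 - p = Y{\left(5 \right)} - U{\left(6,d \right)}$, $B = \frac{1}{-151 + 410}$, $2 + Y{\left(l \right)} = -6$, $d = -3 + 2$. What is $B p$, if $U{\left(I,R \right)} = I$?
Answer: $\frac{22}{259} \approx 0.084942$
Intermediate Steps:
$d = -1$
$Y{\left(l \right)} = -8$ ($Y{\left(l \right)} = -2 - 6 = -8$)
$B = \frac{1}{259} \approx 0.003861$
$p = 22$ ($p = 8 - \left(-8 - 6\right) = 8 - -14 = 8 + 14 = 22$)
$B p = \frac{1}{259} \cdot 22 = \frac{22}{259}$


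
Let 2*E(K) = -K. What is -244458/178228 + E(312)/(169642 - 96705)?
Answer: -8928918357/6499707818 ≈ -1.3737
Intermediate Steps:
E(K) = -K/2 (E(K) = (-K)/2 = -K/2)
-244458/178228 + E(312)/(169642 - 96705) = -244458/178228 + (-½*312)/(169642 - 96705) = -244458*1/178228 - 156/72937 = -122229/89114 - 156*1/72937 = -122229/89114 - 156/72937 = -8928918357/6499707818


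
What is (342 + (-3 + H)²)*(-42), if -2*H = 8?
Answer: -16422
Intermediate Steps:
H = -4 (H = -½*8 = -4)
(342 + (-3 + H)²)*(-42) = (342 + (-3 - 4)²)*(-42) = (342 + (-7)²)*(-42) = (342 + 49)*(-42) = 391*(-42) = -16422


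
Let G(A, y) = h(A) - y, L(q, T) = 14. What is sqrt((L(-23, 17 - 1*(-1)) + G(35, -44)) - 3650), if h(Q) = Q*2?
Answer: I*sqrt(3522) ≈ 59.346*I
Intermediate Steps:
h(Q) = 2*Q
G(A, y) = -y + 2*A (G(A, y) = 2*A - y = -y + 2*A)
sqrt((L(-23, 17 - 1*(-1)) + G(35, -44)) - 3650) = sqrt((14 + (-1*(-44) + 2*35)) - 3650) = sqrt((14 + (44 + 70)) - 3650) = sqrt((14 + 114) - 3650) = sqrt(128 - 3650) = sqrt(-3522) = I*sqrt(3522)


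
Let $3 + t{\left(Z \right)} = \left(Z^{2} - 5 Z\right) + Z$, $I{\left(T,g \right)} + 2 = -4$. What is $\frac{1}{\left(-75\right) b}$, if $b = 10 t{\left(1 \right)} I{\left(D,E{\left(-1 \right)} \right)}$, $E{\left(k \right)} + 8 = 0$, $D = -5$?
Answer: $- \frac{1}{27000} \approx -3.7037 \cdot 10^{-5}$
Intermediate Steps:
$E{\left(k \right)} = -8$ ($E{\left(k \right)} = -8 + 0 = -8$)
$I{\left(T,g \right)} = -6$ ($I{\left(T,g \right)} = -2 - 4 = -6$)
$t{\left(Z \right)} = -3 + Z^{2} - 4 Z$ ($t{\left(Z \right)} = -3 + \left(\left(Z^{2} - 5 Z\right) + Z\right) = -3 + \left(Z^{2} - 4 Z\right) = -3 + Z^{2} - 4 Z$)
$b = 360$ ($b = 10 \left(-3 + 1^{2} - 4\right) \left(-6\right) = 10 \left(-3 + 1 - 4\right) \left(-6\right) = 10 \left(-6\right) \left(-6\right) = \left(-60\right) \left(-6\right) = 360$)
$\frac{1}{\left(-75\right) b} = \frac{1}{\left(-75\right) 360} = \frac{1}{-27000} = - \frac{1}{27000}$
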